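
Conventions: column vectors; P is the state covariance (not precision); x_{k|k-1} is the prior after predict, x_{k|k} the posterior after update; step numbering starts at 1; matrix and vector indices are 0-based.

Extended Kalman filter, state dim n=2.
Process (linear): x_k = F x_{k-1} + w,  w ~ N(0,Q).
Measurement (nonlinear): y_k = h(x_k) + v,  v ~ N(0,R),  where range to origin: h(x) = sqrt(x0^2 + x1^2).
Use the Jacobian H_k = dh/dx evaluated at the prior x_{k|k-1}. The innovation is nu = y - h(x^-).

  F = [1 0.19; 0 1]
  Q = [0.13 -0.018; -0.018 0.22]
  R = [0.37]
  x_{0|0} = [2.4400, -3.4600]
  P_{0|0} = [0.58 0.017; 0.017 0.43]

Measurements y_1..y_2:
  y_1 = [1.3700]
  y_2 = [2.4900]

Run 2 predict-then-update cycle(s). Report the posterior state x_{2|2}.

x_post = [0.7193, -2.2320]

step 1: x^-=[1.7826, -3.4600]  P^-=[0.7320 0.0807; 0.0807 0.6500]  H_jac=[0.4580 -0.8890]  S=[0.9715]  K=[0.2712; -0.5567]  nu=[-2.5222]  x^+=[1.0985, -2.0558]  P^+=[0.6605 0.2274; 0.2274 0.3489]
step 2: x^-=[0.7079, -2.0558]  P^-=[0.8895 0.2757; 0.2757 0.5689]  H_jac=[0.3256 -0.9455]  S=[0.8031]  K=[0.0360; -0.5580]  nu=[0.3157]  x^+=[0.7193, -2.2320]  P^+=[0.8885 0.2918; 0.2918 0.3188]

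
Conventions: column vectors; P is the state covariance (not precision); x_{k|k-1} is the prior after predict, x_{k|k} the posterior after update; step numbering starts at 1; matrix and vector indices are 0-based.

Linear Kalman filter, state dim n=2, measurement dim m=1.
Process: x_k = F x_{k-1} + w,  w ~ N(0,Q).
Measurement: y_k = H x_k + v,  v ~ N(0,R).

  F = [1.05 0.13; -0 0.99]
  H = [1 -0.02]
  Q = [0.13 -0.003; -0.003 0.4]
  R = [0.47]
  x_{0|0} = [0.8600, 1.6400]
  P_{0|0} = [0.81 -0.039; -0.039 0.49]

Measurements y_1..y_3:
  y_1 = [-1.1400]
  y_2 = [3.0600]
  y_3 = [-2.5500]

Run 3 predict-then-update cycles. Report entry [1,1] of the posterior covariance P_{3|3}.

step 1: x^-=[1.1162, 1.6236]  P^-=[1.0207 0.0195; 0.0195 0.8802]  S=[1.4902]  K=[0.6846; 0.0013]  nu=[-2.2237]  x^+=[-0.4062, 1.6207]  P^+=[0.3221 0.0182; 0.0182 0.8802]
step 2: x^-=[-0.2159, 1.6045]  P^-=[0.5050 0.1292; 0.1292 1.2627]  S=[0.9703]  K=[0.5178; 0.1071]  nu=[3.3080]  x^+=[1.4969, 1.9589]  P^+=[0.2449 0.0754; 0.0754 1.2516]
step 3: x^-=[1.8264, 1.9394]  P^-=[0.4417 0.2364; 0.2364 1.6267]  S=[0.9029]  K=[0.4840; 0.2258]  nu=[-4.3377]  x^+=[-0.2728, 0.9597]  P^+=[0.2302 0.1378; 0.1378 1.5806]

P_post[1,1] = 1.5806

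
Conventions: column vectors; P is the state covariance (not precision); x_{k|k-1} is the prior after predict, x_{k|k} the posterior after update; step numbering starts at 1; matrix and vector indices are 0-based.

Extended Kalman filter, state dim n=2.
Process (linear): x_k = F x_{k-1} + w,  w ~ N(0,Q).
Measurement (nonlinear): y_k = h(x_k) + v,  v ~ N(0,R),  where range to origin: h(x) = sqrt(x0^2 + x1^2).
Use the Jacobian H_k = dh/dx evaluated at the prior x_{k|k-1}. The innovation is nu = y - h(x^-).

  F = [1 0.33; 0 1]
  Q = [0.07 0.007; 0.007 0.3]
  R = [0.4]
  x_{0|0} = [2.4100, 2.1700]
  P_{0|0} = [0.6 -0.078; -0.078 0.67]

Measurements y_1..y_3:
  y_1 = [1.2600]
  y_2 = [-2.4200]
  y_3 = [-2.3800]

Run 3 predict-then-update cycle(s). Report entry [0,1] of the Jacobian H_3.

H_jac[0,1] = -0.9846

step 1: x^-=[3.1261, 2.1700]  P^-=[0.6915 0.1501; 0.1501 0.9700]  H_jac=[0.8215 0.5702]  S=[1.3227]  K=[0.4942; 0.5114]  nu=[-2.5454]  x^+=[1.8682, 0.8682]  P^+=[0.3685 -0.1842; -0.1842 0.6241]
step 2: x^-=[2.1547, 0.8682]  P^-=[0.3849 0.0288; 0.0288 0.9241]  H_jac=[0.9275 0.3737]  S=[0.8801]  K=[0.4178; 0.4227]  nu=[-4.7431]  x^+=[0.1730, -1.1367]  P^+=[0.2312 -0.1267; -0.1267 0.7668]
step 3: x^-=[-0.2021, -1.1367]  P^-=[0.3011 0.1334; 0.1334 1.0668]  H_jac=[-0.1751 -0.9846]  S=[1.4893]  K=[-0.1236; -0.7209]  nu=[-3.5345]  x^+=[0.2346, 1.4114]  P^+=[0.2784 0.0007; 0.0007 0.2928]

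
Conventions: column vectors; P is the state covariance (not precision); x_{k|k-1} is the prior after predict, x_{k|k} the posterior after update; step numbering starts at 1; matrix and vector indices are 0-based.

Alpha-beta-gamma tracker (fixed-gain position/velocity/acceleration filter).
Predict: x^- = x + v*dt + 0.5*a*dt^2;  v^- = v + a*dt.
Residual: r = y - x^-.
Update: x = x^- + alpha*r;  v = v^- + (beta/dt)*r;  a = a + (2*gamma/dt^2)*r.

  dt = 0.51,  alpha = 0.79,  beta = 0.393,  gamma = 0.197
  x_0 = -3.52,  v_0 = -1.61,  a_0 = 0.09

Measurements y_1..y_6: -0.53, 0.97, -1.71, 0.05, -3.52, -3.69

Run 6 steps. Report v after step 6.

v_post = -7.1638

step 1: x_pred=-4.3294  r=3.7994  x^+=-1.3279  v^+=1.3637  a^+=5.8453
step 2: x_pred=0.1278  r=0.8422  x^+=0.7931  v^+=4.9938  a^+=7.1211
step 3: x_pred=4.2661  r=-5.9761  x^+=-0.4550  v^+=4.0205  a^+=-1.9314
step 4: x_pred=1.3442  r=-1.2942  x^+=0.3218  v^+=2.0381  a^+=-3.8919
step 5: x_pred=0.8551  r=-4.3751  x^+=-2.6012  v^+=-3.3182  a^+=-10.5193
step 6: x_pred=-5.6615  r=1.9715  x^+=-4.1040  v^+=-7.1638  a^+=-7.5328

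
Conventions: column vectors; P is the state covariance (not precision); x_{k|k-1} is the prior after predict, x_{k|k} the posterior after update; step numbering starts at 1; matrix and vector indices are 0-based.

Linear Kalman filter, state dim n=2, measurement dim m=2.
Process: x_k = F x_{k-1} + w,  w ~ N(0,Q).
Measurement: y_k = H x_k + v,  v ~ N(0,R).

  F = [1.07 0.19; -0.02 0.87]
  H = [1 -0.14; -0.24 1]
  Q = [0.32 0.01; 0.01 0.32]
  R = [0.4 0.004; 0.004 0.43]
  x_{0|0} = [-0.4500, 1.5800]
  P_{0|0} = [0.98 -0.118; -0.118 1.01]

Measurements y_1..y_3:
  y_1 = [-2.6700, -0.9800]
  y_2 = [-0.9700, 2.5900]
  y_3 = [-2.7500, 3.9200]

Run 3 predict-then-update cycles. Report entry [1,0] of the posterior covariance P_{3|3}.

step 1: x^-=[-0.1813, 1.3836]  P^-=[1.4305 0.0466; 0.0466 1.0890]  S=[1.8388 -0.4436; -0.4436 1.5790]  K=[0.7821 0.0318; 0.1149 0.7149]  nu=[-2.2950, -2.4071]  x^+=[-2.0527, -0.6008]  P^+=[0.3263 0.0951; 0.0951 0.3307]
step 2: x^-=[-2.3106, -0.4816]  P^-=[0.7442 0.1459; 0.1459 0.5671]  S=[1.1144 -0.1032; -0.1032 0.9700]  K=[0.6527 0.0357; 0.1116 0.5605]  nu=[1.2731, 2.5171]  x^+=[-1.3896, 1.0711]  P^+=[0.2729 0.0835; 0.0835 0.2615]
step 3: x^-=[-1.2834, 0.9597]  P^-=[0.6758 0.1248; 0.1248 0.5151]  S=[1.0510 -0.1014; -0.1014 0.9242]  K=[0.6292 0.0285; 0.1018 0.5362]  nu=[-1.3322, 2.6523]  x^+=[-2.0460, 2.2461]  P^+=[0.2627 0.0778; 0.0778 0.2496]

P_post[1,0] = 0.0778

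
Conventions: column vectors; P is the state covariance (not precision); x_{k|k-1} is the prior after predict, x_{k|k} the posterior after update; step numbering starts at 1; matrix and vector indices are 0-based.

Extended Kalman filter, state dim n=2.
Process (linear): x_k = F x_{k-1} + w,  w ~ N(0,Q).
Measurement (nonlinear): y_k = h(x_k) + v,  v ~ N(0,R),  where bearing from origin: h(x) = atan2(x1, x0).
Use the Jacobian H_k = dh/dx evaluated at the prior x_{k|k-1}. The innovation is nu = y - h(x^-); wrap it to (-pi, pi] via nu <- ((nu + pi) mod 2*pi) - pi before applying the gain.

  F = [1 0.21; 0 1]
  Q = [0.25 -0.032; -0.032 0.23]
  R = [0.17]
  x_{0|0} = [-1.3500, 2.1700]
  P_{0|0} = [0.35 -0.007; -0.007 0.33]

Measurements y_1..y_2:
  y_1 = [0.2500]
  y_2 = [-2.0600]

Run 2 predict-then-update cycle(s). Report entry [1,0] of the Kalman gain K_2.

step 1: x^-=[-0.8943, 2.1700]  P^-=[0.6116 0.0303; 0.0303 0.5600]  H_jac=[-0.3939 -0.1623]  S=[0.2835]  K=[-0.8671; -0.3627]  nu=[-1.7117]  x^+=[0.5899, 2.7909]  P^+=[0.3984 -0.0589; -0.0589 0.5227]
step 2: x^-=[1.1759, 2.7909]  P^-=[0.6468 0.0189; 0.0189 0.7527]  H_jac=[-0.3043 0.1282]  S=[0.2408]  K=[-0.8073; 0.3769]  nu=[3.0512]  x^+=[-1.2872, 3.9409]  P^+=[0.4898 0.0922; 0.0922 0.7185]

K[1,0] = 0.3769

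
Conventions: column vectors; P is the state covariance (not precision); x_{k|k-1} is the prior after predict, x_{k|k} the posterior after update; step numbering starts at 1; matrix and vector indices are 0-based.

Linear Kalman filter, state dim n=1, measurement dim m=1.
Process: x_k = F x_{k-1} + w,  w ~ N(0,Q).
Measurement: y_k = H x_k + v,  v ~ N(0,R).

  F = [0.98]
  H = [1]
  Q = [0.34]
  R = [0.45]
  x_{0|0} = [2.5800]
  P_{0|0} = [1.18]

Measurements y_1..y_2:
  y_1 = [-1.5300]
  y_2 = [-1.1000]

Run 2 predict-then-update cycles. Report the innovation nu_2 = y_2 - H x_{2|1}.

innov = [-0.5312]

step 1: x^-=[2.5284]  P^-=[1.4733]  S=[1.9233]  K=[0.7660]  nu=[-4.0584]  x^+=[-0.5804]  P^+=[0.3447]
step 2: x^-=[-0.5688]  P^-=[0.6711]  S=[1.1211]  K=[0.5986]  nu=[-0.5312]  x^+=[-0.8868]  P^+=[0.2694]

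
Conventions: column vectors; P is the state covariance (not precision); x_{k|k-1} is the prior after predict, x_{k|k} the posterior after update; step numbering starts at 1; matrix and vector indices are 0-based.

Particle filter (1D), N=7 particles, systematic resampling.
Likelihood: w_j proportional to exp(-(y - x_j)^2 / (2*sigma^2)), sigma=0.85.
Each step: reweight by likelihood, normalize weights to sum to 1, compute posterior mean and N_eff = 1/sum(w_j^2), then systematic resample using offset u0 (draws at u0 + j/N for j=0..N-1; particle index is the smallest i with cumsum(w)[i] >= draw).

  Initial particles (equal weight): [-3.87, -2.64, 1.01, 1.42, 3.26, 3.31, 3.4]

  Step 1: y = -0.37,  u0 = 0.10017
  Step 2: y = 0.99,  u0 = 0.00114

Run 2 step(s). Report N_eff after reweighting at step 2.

step 1: w=[0.0005, 0.0697, 0.6605, 0.2687, 0.0003, 0.0002, 0.0001]  mean=0.8645  Neff=1.9484  idx=[2, 2, 2, 2, 2, 3, 3]
step 2: w=[0.1479, 0.1479, 0.1479, 0.1479, 0.1479, 0.1302, 0.1302]  mean=1.1168  Neff=6.9781  idx=[0, 0, 1, 2, 3, 4, 5]

N_eff = 6.9781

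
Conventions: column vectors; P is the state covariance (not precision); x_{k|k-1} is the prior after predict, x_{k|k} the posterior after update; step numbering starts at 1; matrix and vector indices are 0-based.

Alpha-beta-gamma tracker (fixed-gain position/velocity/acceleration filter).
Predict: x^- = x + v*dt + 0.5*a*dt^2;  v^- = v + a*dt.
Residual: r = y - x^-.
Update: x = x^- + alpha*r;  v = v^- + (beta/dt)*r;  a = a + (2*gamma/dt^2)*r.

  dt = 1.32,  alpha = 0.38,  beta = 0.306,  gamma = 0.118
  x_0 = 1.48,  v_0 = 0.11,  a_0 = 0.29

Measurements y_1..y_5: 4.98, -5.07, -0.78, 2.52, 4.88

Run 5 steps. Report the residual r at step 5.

step 1: x_pred=1.8778  r=3.1022  x^+=3.0567  v^+=1.2119  a^+=0.7102
step 2: x_pred=5.2751  r=-10.3451  x^+=1.3440  v^+=-0.2488  a^+=-0.6910
step 3: x_pred=0.4135  r=-1.1935  x^+=-0.0400  v^+=-1.4377  a^+=-0.8527
step 4: x_pred=-2.6806  r=5.2006  x^+=-0.7044  v^+=-1.3576  a^+=-0.1483
step 5: x_pred=-2.6256  r=7.5056  x^+=0.2265  v^+=0.1866  a^+=0.8683

resid = 7.5056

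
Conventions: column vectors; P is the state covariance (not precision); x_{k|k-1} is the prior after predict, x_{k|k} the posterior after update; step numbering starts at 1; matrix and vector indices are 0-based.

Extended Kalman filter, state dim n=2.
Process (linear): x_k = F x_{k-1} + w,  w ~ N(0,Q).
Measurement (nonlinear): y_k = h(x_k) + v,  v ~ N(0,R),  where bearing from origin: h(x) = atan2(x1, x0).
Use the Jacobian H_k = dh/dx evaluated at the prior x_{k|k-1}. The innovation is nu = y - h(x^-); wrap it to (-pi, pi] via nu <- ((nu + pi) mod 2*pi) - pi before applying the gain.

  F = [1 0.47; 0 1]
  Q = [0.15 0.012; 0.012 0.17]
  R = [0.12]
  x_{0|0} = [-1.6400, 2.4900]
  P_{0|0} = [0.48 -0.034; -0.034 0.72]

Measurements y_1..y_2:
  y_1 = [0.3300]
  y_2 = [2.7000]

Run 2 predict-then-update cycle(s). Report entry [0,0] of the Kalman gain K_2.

K[0,0] = -0.4650

step 1: x^-=[-0.4697, 2.4900]  P^-=[0.7571 0.3164; 0.3164 0.8900]  H_jac=[-0.3878 -0.0732]  S=[0.2566]  K=[-1.2345; -0.7320]  nu=[-1.4272]  x^+=[1.2923, 3.5347]  P^+=[0.3661 0.0845; 0.0845 0.7525]
step 2: x^-=[2.9536, 3.5347]  P^-=[0.7618 0.4502; 0.4502 0.9225]  H_jac=[-0.1666 0.1392]  S=[0.1381]  K=[-0.4650; 0.3867]  nu=[1.8253]  x^+=[2.1049, 4.2405]  P^+=[0.7319 0.4751; 0.4751 0.9019]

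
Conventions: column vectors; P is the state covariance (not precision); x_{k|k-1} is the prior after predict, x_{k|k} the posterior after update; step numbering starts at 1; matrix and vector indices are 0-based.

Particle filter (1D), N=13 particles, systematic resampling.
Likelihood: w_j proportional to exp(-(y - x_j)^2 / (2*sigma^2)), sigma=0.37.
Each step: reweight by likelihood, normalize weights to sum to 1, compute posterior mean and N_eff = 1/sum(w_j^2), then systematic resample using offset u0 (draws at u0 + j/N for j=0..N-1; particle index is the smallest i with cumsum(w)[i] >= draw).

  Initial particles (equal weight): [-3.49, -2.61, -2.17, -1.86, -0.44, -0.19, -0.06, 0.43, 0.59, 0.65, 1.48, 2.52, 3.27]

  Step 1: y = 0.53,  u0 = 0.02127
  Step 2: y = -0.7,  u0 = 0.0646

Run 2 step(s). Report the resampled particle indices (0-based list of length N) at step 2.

step 1: w=[0.0000, 0.0000, 0.0000, 0.0000, 0.0095, 0.0443, 0.0825, 0.2836, 0.2903, 0.2790, 0.0109, 0.0000, 0.0000]  mean=0.4732  Neff=3.9761  idx=[5, 6, 7, 7, 7, 7, 8, 8, 8, 9, 9, 9, 9]
step 2: w=[0.5855, 0.3392, 0.0143, 0.0143, 0.0143, 0.0143, 0.0035, 0.0035, 0.0035, 0.0019, 0.0019, 0.0019, 0.0019]  mean=-0.0958  Neff=2.1799  idx=[0, 0, 0, 0, 0, 0, 0, 1, 1, 1, 1, 1, 7]

resampled_idx = [0, 0, 0, 0, 0, 0, 0, 1, 1, 1, 1, 1, 7]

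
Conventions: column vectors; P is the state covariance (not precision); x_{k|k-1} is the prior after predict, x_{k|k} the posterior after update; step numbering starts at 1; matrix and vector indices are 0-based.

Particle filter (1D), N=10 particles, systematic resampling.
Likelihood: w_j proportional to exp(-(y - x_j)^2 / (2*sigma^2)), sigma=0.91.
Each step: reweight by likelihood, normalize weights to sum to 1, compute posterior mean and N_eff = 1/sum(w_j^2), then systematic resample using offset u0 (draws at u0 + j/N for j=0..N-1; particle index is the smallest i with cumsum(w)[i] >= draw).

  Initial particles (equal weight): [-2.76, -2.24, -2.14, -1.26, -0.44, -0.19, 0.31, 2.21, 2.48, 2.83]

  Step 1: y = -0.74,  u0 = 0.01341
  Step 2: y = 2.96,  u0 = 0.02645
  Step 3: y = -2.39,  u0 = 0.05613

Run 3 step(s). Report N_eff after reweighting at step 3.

step 1: w=[0.0224, 0.0677, 0.0806, 0.2236, 0.2493, 0.2193, 0.1353, 0.0014, 0.0005, 0.0001]  mean=-0.7723  Neff=5.2615  idx=[0, 2, 3, 3, 4, 4, 4, 5, 5, 6]
step 2: w=[0.0000, 0.0000, 0.0010, 0.0010, 0.0418, 0.0418, 0.0418, 0.1124, 0.1124, 0.6477]  mean=0.1004  Neff=2.2220  idx=[4, 6, 7, 8, 9, 9, 9, 9, 9, 9]
step 3: w=[0.2632, 0.2632, 0.1407, 0.1407, 0.0320, 0.0320, 0.0320, 0.0320, 0.0320, 0.0320]  mean=-0.2255  Neff=5.4266  idx=[0, 0, 0, 1, 1, 2, 2, 3, 5, 8]

N_eff = 5.4266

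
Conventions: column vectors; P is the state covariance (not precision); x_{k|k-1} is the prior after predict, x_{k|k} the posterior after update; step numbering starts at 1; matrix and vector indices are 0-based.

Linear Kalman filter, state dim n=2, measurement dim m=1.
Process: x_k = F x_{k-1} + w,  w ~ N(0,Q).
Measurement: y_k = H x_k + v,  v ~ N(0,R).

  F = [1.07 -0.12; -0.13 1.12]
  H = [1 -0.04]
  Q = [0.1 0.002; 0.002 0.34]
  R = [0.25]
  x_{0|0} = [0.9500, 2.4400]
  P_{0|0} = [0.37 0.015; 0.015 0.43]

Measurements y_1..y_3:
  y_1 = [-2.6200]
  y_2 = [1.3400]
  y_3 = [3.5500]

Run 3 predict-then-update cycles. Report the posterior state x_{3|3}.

x_post = [1.7572, 0.4572]

step 1: x^-=[0.7237, 2.6093]  P^-=[0.5260 -0.0890; -0.0890 0.8813]  S=[0.7845]  K=[0.6750; -0.1584]  nu=[-3.2393]  x^+=[-1.4628, 3.1226]  P^+=[0.1685 -0.0051; -0.0051 0.8616]
step 2: x^-=[-1.9399, 3.6874]  P^-=[0.3067 -0.1435; -0.1435 1.4251]  S=[0.5704]  K=[0.5477; -0.3515]  nu=[3.4274]  x^+=[-0.0627, 2.4828]  P^+=[0.1356 -0.0337; -0.0337 1.3546]
step 3: x^-=[-0.3651, 2.7889]  P^-=[0.2834 -0.2398; -0.2398 2.0514]  S=[0.5558]  K=[0.5271; -0.5791]  nu=[4.0266]  x^+=[1.7572, 0.4572]  P^+=[0.1290 -0.0702; -0.0702 1.8650]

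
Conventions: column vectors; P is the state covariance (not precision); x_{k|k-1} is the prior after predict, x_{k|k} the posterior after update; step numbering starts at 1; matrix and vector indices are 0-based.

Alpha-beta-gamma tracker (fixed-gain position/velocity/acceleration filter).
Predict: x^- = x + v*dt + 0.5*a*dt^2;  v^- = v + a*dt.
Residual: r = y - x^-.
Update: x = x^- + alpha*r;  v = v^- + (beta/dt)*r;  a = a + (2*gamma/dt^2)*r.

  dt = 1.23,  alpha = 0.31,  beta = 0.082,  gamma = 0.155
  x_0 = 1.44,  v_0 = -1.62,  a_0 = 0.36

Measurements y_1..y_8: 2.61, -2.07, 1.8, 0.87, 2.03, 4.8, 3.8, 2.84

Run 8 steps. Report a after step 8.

a_post = -2.5218

step 1: x_pred=-0.2803  r=2.8903  x^+=0.6157  v^+=-0.9845  a^+=0.9522
step 2: x_pred=0.1251  r=-2.1951  x^+=-0.5554  v^+=0.0404  a^+=0.5025
step 3: x_pred=-0.1256  r=1.9256  x^+=0.4713  v^+=0.7868  a^+=0.8970
step 4: x_pred=2.1176  r=-1.2476  x^+=1.7308  v^+=1.8069  a^+=0.6414
step 5: x_pred=4.4386  r=-2.4086  x^+=3.6919  v^+=2.4353  a^+=0.1479
step 6: x_pred=6.7992  r=-1.9992  x^+=6.1794  v^+=2.4839  a^+=-0.2618
step 7: x_pred=9.0366  r=-5.2366  x^+=7.4132  v^+=1.8128  a^+=-1.3348
step 8: x_pred=8.6333  r=-5.7933  x^+=6.8373  v^+=-0.2152  a^+=-2.5218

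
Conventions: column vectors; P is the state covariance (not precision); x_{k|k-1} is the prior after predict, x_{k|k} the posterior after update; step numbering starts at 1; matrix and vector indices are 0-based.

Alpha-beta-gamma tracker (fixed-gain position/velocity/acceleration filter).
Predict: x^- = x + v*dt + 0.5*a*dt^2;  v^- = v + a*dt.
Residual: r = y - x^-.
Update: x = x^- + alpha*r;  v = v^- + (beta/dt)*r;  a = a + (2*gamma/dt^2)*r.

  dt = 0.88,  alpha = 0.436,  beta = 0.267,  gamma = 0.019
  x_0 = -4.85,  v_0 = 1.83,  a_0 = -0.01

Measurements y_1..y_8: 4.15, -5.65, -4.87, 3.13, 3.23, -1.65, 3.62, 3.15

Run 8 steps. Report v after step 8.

step 1: x_pred=-3.2435  r=7.3935  x^+=-0.0199  v^+=4.0644  a^+=0.3528
step 2: x_pred=3.6934  r=-9.3434  x^+=-0.3803  v^+=1.5400  a^+=-0.1057
step 3: x_pred=0.9340  r=-5.8040  x^+=-1.5965  v^+=-0.3139  a^+=-0.3905
step 4: x_pred=-2.0240  r=5.1540  x^+=0.2231  v^+=0.9062  a^+=-0.1376
step 5: x_pred=0.9673  r=2.2627  x^+=1.9538  v^+=1.4717  a^+=-0.0265
step 6: x_pred=3.2386  r=-4.8886  x^+=1.1072  v^+=-0.0350  a^+=-0.2664
step 7: x_pred=0.9733  r=2.6467  x^+=2.1272  v^+=0.5336  a^+=-0.1366
step 8: x_pred=2.5439  r=0.6061  x^+=2.8082  v^+=0.5973  a^+=-0.1068

v_post = 0.5973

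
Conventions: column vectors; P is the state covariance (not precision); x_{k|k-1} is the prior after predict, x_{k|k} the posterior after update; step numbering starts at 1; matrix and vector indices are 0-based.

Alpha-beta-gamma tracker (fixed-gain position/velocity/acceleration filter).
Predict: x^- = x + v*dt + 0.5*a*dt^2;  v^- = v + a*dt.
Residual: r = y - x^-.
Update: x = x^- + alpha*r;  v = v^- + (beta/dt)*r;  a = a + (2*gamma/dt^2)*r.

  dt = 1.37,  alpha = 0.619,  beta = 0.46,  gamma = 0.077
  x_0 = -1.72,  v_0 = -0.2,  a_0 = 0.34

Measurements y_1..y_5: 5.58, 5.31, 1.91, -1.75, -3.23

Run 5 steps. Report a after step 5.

step 1: x_pred=-1.6749  r=7.2549  x^+=2.8159  v^+=2.7018  a^+=0.9353
step 2: x_pred=7.3950  r=-2.0850  x^+=6.1044  v^+=3.2830  a^+=0.7642
step 3: x_pred=11.3193  r=-9.4093  x^+=5.4949  v^+=1.1706  a^+=-0.0078
step 4: x_pred=7.0914  r=-8.8414  x^+=1.6186  v^+=-1.8087  a^+=-0.7333
step 5: x_pred=-1.5475  r=-1.6825  x^+=-2.5890  v^+=-3.3782  a^+=-0.8713

a_post = -0.8713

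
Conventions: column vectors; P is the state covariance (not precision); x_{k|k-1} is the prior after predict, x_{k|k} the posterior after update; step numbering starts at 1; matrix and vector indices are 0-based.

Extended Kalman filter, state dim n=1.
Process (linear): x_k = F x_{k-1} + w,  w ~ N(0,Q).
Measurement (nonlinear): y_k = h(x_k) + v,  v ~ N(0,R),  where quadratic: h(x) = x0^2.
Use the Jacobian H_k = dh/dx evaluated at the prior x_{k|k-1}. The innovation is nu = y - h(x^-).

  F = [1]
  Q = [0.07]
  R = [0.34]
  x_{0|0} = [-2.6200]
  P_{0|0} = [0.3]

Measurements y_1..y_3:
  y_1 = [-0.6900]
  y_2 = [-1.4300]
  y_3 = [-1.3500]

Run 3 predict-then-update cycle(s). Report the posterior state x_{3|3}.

step 1: x^-=[-2.6200]  P^-=[0.3700]  H_jac=[-5.2400]  S=[10.4993]  K=[-0.1847]  nu=[-7.5544]  x^+=[-1.2250]  P^+=[0.0120]
step 2: x^-=[-1.2250]  P^-=[0.0820]  H_jac=[-2.4500]  S=[0.8321]  K=[-0.2414]  nu=[-2.9306]  x^+=[-0.5176]  P^+=[0.0335]
step 3: x^-=[-0.5176]  P^-=[0.1035]  H_jac=[-1.0352]  S=[0.4509]  K=[-0.2376]  nu=[-1.6179]  x^+=[-0.1332]  P^+=[0.0780]

x_post = [-0.1332]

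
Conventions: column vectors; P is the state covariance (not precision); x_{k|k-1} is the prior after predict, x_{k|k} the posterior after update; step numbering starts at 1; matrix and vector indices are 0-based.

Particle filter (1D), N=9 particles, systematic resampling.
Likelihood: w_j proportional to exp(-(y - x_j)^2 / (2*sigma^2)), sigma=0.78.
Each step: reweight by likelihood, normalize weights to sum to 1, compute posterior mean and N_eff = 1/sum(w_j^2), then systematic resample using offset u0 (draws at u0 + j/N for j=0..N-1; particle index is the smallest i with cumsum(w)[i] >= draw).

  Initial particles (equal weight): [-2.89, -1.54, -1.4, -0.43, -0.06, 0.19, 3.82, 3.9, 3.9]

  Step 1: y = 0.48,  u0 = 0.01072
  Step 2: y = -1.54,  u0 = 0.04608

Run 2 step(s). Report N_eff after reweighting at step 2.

N_eff = 4.4921

step 1: w=[0.0000, 0.0151, 0.0236, 0.2186, 0.3397, 0.4029, 0.0000, 0.0000, 0.0000]  mean=-0.0939  Neff=3.0652  idx=[1, 3, 3, 4, 4, 4, 5, 5, 5]
step 2: w=[0.4034, 0.1466, 0.1466, 0.0667, 0.0667, 0.0667, 0.0345, 0.0345, 0.0345]  mean=-0.7397  Neff=4.4921  idx=[0, 0, 0, 0, 1, 2, 3, 4, 7]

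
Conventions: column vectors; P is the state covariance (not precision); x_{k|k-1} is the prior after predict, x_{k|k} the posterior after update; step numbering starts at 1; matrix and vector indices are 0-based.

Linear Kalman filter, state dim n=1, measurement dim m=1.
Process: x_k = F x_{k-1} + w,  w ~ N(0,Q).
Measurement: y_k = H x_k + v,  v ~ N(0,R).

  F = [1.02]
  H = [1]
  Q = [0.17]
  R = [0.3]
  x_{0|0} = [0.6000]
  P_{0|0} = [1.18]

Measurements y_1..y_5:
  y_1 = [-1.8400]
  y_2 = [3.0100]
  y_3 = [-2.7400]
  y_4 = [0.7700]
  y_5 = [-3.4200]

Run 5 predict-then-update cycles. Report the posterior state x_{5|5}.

x_post = [-1.8237]

step 1: x^-=[0.6120]  P^-=[1.3977]  S=[1.6977]  K=[0.8233]  nu=[-2.4520]  x^+=[-1.4067]  P^+=[0.2470]
step 2: x^-=[-1.4348]  P^-=[0.4270]  S=[0.7270]  K=[0.5873]  nu=[4.4448]  x^+=[1.1757]  P^+=[0.1762]
step 3: x^-=[1.1992]  P^-=[0.3533]  S=[0.6533]  K=[0.5408]  nu=[-3.9392]  x^+=[-0.9311]  P^+=[0.1622]
step 4: x^-=[-0.9497]  P^-=[0.3388]  S=[0.6388]  K=[0.5304]  nu=[1.7197]  x^+=[-0.0376]  P^+=[0.1591]
step 5: x^-=[-0.0384]  P^-=[0.3355]  S=[0.6355]  K=[0.5280]  nu=[-3.3816]  x^+=[-1.8237]  P^+=[0.1584]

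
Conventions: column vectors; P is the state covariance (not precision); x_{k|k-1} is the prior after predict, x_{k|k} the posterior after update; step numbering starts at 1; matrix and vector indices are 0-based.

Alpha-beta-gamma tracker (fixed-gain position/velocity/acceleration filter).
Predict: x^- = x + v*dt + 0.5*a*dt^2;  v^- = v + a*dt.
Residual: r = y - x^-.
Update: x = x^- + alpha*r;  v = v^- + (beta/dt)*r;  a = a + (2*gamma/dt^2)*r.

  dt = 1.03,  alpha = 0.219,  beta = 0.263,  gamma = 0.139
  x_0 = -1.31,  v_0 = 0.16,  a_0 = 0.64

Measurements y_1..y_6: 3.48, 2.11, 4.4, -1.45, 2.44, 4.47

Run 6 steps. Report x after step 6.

step 1: x_pred=-0.8057  r=4.2857  x^+=0.1329  v^+=1.9135  a^+=1.7630
step 2: x_pred=3.0390  r=-0.9290  x^+=2.8355  v^+=3.4922  a^+=1.5196
step 3: x_pred=7.2386  r=-2.8386  x^+=6.6170  v^+=4.3326  a^+=0.7758
step 4: x_pred=11.4911  r=-12.9411  x^+=8.6570  v^+=1.8273  a^+=-2.6153
step 5: x_pred=9.1518  r=-6.7118  x^+=7.6819  v^+=-2.5803  a^+=-4.3741
step 6: x_pred=2.7040  r=1.7660  x^+=3.0907  v^+=-6.6347  a^+=-3.9113

x_post = 3.0907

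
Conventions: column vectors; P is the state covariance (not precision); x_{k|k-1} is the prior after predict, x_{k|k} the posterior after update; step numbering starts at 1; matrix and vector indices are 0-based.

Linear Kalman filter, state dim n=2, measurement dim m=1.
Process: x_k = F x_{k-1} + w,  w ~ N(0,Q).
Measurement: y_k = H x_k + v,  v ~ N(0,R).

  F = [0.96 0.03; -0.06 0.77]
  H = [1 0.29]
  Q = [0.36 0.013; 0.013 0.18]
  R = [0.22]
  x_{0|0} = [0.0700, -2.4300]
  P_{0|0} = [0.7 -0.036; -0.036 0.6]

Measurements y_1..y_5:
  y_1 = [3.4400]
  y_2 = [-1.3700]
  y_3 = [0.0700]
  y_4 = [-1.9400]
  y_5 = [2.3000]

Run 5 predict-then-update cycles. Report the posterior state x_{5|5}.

x_post = [1.3992, -0.5407]

step 1: x^-=[-0.0057, -1.8753]  P^-=[1.0036 -0.0400; -0.0400 0.5416]  S=[1.2459]  K=[0.7962; 0.0939]  nu=[3.9895]  x^+=[3.1707, -1.5005]  P^+=[0.2138 -0.1332; -0.1332 0.5306]
step 2: x^-=[2.9988, -1.3456]  P^-=[0.5498 -0.0853; -0.0853 0.5077]  S=[0.7631]  K=[0.6881; 0.0812]  nu=[-3.9786]  x^+=[0.2610, -1.6686]  P^+=[0.1885 -0.1279; -0.1279 0.5026]
step 3: x^-=[0.2005, -1.3005]  P^-=[0.5268 -0.0806; -0.0806 0.4905]  S=[0.7413]  K=[0.6791; 0.0832]  nu=[0.2467]  x^+=[0.3680, -1.2799]  P^+=[0.1849 -0.1225; -0.1225 0.4854]
step 4: x^-=[0.3149, -1.0076]  P^-=[0.5238 -0.0767; -0.0767 0.4798]  S=[0.7396]  K=[0.6781; 0.0844]  nu=[-1.9627]  x^+=[-1.0160, -1.1732]  P^+=[0.1837 -0.1190; -0.1190 0.4745]
step 5: x^-=[-1.0106, -0.8424]  P^-=[0.5229 -0.0744; -0.0744 0.4730]  S=[0.7395]  K=[0.6779; 0.0849]  nu=[3.5549]  x^+=[1.3992, -0.5407]  P^+=[0.1831 -0.1170; -0.1170 0.4677]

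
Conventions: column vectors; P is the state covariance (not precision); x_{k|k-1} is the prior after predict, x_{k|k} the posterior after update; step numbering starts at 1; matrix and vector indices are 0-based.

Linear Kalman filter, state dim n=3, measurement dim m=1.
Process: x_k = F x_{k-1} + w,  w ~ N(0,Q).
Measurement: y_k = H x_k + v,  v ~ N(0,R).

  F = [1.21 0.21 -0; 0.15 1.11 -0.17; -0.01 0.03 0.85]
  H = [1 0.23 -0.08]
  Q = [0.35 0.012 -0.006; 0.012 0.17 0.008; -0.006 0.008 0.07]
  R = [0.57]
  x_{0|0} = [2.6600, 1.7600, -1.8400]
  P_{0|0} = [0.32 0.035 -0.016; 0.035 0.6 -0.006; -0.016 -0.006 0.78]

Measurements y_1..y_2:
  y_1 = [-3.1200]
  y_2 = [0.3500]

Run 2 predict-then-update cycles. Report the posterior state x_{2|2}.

step 1: x^-=[3.5882, 2.6654, -1.5378]  P^-=[0.8628 0.2616 -0.0224; 0.2616 0.9537 -0.0931; -0.0224 -0.0931 0.6341]  S=[1.6146]  K=[0.5727; 0.3025; -0.0586]  nu=[-7.4443]  x^+=[-0.6753, 0.4137, -1.1018]  P^+=[0.3332 -0.0181 0.0317; -0.0181 0.8060 -0.0645; 0.0317 -0.0645 0.6285]
step 2: x^-=[-0.7302, 0.5453, -0.9173]  P^-=[0.8641 0.2312 0.0156; 0.2312 1.2055 -0.1128; 0.0156 -0.1128 0.5211]  S=[1.6092]  K=[0.5692; 0.3216; -0.0324]  nu=[0.8814]  x^+=[-0.2285, 0.8287, -0.9459]  P^+=[0.3427 -0.0634 0.0452; -0.0634 1.0391 -0.0961; 0.0452 -0.0961 0.5194]

x_post = [-0.2285, 0.8287, -0.9459]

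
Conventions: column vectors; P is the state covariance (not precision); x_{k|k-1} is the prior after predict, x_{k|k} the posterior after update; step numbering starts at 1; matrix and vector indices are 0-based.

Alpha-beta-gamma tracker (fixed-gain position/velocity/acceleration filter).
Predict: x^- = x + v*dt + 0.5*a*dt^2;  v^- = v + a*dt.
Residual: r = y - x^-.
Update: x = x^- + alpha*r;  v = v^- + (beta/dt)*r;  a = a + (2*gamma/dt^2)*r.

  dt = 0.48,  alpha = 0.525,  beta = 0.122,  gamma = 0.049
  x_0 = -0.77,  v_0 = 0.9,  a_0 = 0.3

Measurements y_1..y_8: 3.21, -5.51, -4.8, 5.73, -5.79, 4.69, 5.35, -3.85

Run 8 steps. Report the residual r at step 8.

step 1: x_pred=-0.3034  r=3.5134  x^+=1.5411  v^+=1.9370  a^+=1.7944
step 2: x_pred=2.6776  r=-8.1876  x^+=-1.6209  v^+=0.7173  a^+=-1.6881
step 3: x_pred=-1.4711  r=-3.3289  x^+=-3.2188  v^+=-0.9391  a^+=-3.1041
step 4: x_pred=-4.0271  r=9.7571  x^+=1.0954  v^+=0.0509  a^+=1.0461
step 5: x_pred=1.2403  r=-7.0303  x^+=-2.4506  v^+=-1.2339  a^+=-1.9443
step 6: x_pred=-3.2669  r=7.9569  x^+=0.9105  v^+=-0.1448  a^+=1.4402
step 7: x_pred=1.0069  r=4.3431  x^+=3.2870  v^+=1.6504  a^+=3.2875
step 8: x_pred=4.4579  r=-8.3079  x^+=0.0963  v^+=1.1168  a^+=-0.2463

resid = -8.3079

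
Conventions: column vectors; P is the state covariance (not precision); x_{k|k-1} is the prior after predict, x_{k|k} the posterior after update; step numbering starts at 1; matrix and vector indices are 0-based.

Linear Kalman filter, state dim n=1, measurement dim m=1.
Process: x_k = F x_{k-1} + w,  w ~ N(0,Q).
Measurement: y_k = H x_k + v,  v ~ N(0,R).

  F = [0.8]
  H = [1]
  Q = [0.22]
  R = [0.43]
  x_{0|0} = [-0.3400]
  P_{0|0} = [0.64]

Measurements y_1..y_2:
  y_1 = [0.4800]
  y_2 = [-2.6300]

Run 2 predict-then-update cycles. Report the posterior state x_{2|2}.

x_post = [-1.1659]

step 1: x^-=[-0.2720]  P^-=[0.6296]  S=[1.0596]  K=[0.5942]  nu=[0.7520]  x^+=[0.1748]  P^+=[0.2555]
step 2: x^-=[0.1399]  P^-=[0.3835]  S=[0.8135]  K=[0.4714]  nu=[-2.7699]  x^+=[-1.1659]  P^+=[0.2027]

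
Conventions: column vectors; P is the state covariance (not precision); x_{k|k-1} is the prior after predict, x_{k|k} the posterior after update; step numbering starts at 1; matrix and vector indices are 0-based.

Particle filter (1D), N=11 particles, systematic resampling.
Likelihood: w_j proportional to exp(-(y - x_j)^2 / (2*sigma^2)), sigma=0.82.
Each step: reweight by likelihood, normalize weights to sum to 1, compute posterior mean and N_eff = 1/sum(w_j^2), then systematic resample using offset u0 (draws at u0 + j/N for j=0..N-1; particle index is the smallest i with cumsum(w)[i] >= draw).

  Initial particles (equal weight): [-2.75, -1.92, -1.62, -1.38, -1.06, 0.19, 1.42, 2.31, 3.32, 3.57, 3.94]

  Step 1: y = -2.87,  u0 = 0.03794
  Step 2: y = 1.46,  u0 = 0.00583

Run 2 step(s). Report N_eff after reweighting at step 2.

step 1: w=[0.4725, 0.2441, 0.1494, 0.0916, 0.0418, 0.0005, 0.0000, 0.0000, 0.0000, 0.0000, 0.0000]  mean=-2.1810  Neff=3.1709  idx=[0, 0, 0, 0, 0, 1, 1, 1, 2, 2, 3]
step 2: w=[0.0004, 0.0004, 0.0004, 0.0004, 0.0004, 0.0423, 0.0423, 0.0423, 0.1787, 0.1787, 0.5139]  mean=-1.5369  Neff=3.0005  idx=[5, 7, 8, 8, 9, 9, 10, 10, 10, 10, 10]

N_eff = 3.0005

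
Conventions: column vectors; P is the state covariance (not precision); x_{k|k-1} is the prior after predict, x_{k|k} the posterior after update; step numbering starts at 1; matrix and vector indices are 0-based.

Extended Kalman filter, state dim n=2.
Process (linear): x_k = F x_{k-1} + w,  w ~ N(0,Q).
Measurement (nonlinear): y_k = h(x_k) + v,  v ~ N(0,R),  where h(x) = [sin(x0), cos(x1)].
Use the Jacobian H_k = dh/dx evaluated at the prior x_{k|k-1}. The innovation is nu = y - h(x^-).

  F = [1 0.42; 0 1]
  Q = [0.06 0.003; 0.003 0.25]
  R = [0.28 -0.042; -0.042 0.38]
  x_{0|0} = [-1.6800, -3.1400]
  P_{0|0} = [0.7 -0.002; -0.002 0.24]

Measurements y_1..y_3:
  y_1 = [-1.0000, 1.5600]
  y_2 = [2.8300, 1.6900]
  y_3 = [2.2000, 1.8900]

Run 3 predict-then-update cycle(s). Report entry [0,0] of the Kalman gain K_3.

K[0,0] = 0.6251

step 1: x^-=[-2.9988, -3.1400]  P^-=[0.8007 0.1018; 0.1018 0.4900]  H_jac=[-0.9898 0.0000; 0.0000 0.0016]  S=[1.0644 -0.0422; -0.0422 0.3800]  K=[-0.7478 -0.0825; -0.0950 -0.0085]  nu=[-0.8577, 2.5600]  x^+=[-2.5687, -3.0802]  P^+=[0.2080 0.0265; 0.0265 0.4804]
step 2: x^-=[-3.8624, -3.0802]  P^-=[0.3751 0.2313; 0.2313 0.7304]  H_jac=[-0.7513 0.0000; 0.0000 0.0613]  S=[0.4917 -0.0527; -0.0527 0.3827]  K=[-0.5776 -0.0424; -0.3460 0.0694]  nu=[2.1700, 2.6881]  x^+=[-5.2298, -3.6444]  P^+=[0.2129 0.1328; 0.1328 0.6672]
step 3: x^-=[-6.7605, -3.6444]  P^-=[0.5022 0.4161; 0.4161 0.9172]  H_jac=[0.8882 0.0000; 0.0000 -0.4819]  S=[0.6762 -0.2201; -0.2201 0.5930]  K=[0.6251 -0.1061; 0.3457 -0.6171]  nu=[2.6594, 2.7662]  x^+=[-5.3916, -4.4321]  P^+=[0.2021 0.1381; 0.1381 0.5167]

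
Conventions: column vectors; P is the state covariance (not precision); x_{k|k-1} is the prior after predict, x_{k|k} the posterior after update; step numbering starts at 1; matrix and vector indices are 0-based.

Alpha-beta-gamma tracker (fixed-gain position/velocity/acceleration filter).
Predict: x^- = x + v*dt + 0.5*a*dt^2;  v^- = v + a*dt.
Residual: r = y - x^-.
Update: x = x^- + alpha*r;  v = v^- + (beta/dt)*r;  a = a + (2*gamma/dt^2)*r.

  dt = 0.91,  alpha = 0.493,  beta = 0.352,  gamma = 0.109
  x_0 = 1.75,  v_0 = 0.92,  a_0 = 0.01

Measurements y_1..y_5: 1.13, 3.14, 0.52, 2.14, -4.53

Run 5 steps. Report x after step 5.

x_post = -1.9005

step 1: x_pred=2.5913  r=-1.4613  x^+=1.8709  v^+=0.3638  a^+=-0.3747
step 2: x_pred=2.0468  r=1.0932  x^+=2.5858  v^+=0.4457  a^+=-0.0869
step 3: x_pred=2.9554  r=-2.4354  x^+=1.7547  v^+=-0.5754  a^+=-0.7280
step 4: x_pred=0.9296  r=1.2104  x^+=1.5263  v^+=-0.7698  a^+=-0.4094
step 5: x_pred=0.6563  r=-5.1863  x^+=-1.9005  v^+=-3.1485  a^+=-1.7747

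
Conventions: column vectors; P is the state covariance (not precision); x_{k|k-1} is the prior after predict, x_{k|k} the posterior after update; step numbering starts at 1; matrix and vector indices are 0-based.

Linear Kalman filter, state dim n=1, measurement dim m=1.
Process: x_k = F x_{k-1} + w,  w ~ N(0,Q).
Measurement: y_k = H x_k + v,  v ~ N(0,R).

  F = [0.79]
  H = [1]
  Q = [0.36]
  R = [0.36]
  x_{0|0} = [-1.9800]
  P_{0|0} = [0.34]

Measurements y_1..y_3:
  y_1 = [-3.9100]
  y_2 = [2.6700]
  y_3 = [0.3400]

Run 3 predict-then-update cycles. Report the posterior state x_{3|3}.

step 1: x^-=[-1.5642]  P^-=[0.5722]  S=[0.9322]  K=[0.6138]  nu=[-2.3458]  x^+=[-3.0041]  P^+=[0.2210]
step 2: x^-=[-2.3732]  P^-=[0.4979]  S=[0.8579]  K=[0.5804]  nu=[5.0432]  x^+=[0.5537]  P^+=[0.2089]
step 3: x^-=[0.4375]  P^-=[0.4904]  S=[0.8504]  K=[0.5767]  nu=[-0.0975]  x^+=[0.3813]  P^+=[0.2076]

x_post = [0.3813]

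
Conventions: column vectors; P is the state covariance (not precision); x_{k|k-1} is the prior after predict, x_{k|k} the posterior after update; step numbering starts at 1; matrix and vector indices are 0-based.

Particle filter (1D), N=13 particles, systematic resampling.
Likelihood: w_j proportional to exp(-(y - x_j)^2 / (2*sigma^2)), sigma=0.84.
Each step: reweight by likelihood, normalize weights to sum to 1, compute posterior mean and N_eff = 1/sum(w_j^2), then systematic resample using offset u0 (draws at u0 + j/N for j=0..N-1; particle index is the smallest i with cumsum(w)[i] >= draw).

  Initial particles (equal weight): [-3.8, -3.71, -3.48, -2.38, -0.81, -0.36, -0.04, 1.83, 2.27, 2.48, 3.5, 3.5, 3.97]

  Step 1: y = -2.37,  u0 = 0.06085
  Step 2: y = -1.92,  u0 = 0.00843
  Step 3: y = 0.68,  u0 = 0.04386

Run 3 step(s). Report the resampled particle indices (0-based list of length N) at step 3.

step 1: w=[0.1072, 0.1280, 0.1908, 0.4567, 0.0814, 0.0261, 0.0097, 0.0000, 0.0000, 0.0000, 0.0000, 0.0000, 0.0000]  mean=-2.7090  Neff=3.5677  idx=[0, 1, 1, 2, 2, 3, 3, 3, 3, 3, 3, 4, 5]
step 2: w=[0.0128, 0.0161, 0.0161, 0.0278, 0.0278, 0.1344, 0.1344, 0.1344, 0.1344, 0.1344, 0.1344, 0.0652, 0.0278]  mean=-2.3436  Neff=8.6497  idx=[0, 4, 5, 6, 6, 7, 7, 8, 8, 9, 10, 10, 11]
step 3: w=[0.0000, 0.0000, 0.0060, 0.0060, 0.0060, 0.0060, 0.0060, 0.0060, 0.0060, 0.0060, 0.0060, 0.0060, 0.9404]  mean=-0.9036  Neff=1.1303  idx=[9, 12, 12, 12, 12, 12, 12, 12, 12, 12, 12, 12, 12]

resampled_idx = [9, 12, 12, 12, 12, 12, 12, 12, 12, 12, 12, 12, 12]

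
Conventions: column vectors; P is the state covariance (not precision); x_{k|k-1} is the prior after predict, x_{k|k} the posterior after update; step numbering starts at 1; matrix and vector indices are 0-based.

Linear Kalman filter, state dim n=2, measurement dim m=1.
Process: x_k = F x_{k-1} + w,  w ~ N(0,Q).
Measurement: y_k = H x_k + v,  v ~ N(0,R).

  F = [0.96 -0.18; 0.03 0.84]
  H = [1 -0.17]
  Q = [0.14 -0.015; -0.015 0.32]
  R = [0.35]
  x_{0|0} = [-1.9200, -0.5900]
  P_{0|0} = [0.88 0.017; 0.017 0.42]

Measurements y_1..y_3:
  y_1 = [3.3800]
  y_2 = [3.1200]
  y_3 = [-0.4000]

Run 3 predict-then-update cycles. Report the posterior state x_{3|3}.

step 1: x^-=[-1.7370, -0.5532]  P^-=[0.9587 -0.0395; -0.0395 0.6180]  S=[1.3400]  K=[0.7205; -0.1079]  nu=[5.0230]  x^+=[1.8819, -1.0952]  P^+=[0.2632 0.0646; 0.0646 0.6024]
step 2: x^-=[2.0038, -0.8635]  P^-=[0.3797 -0.0467; -0.0467 0.7485]  S=[0.7672]  K=[0.5053; -0.2268]  nu=[0.9694]  x^+=[2.4936, -1.0834]  P^+=[0.1838 0.0412; 0.0412 0.7091]
step 3: x^-=[2.5888, -0.8352]  P^-=[0.3182 -0.0839; -0.0839 0.8226]  S=[0.7205]  K=[0.4614; -0.3106]  nu=[-3.1308]  x^+=[1.1442, 0.1372]  P^+=[0.1648 0.0193; 0.0193 0.7531]

x_post = [1.1442, 0.1372]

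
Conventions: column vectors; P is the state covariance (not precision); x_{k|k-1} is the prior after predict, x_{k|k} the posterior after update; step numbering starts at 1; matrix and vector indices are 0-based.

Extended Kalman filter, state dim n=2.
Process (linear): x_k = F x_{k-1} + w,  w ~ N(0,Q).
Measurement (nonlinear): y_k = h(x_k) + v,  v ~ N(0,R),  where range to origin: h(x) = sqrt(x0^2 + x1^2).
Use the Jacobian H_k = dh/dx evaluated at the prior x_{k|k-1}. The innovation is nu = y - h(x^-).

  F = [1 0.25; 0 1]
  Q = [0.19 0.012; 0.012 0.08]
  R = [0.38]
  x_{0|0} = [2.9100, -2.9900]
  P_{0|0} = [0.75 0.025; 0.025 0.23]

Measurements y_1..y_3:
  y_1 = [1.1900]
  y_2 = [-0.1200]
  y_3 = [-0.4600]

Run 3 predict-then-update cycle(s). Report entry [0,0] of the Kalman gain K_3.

K[0,0] = 0.5783

step 1: x^-=[2.1625, -2.9900]  P^-=[0.9669 0.0945; 0.0945 0.3100]  H_jac=[0.5860 -0.8103]  S=[0.8258]  K=[0.5934; -0.2371]  nu=[-2.5001]  x^+=[0.6790, -2.3972]  P^+=[0.6761 0.2107; 0.2107 0.2636]
step 2: x^-=[0.0797, -2.3972]  P^-=[0.9879 0.2886; 0.2886 0.3436]  H_jac=[0.0332 -0.9994]  S=[0.7051]  K=[-0.3625; -0.4734]  nu=[-2.5186]  x^+=[0.9927, -1.2050]  P^+=[0.8952 0.1676; 0.1676 0.1856]
step 3: x^-=[0.6914, -1.2050]  P^-=[1.1806 0.2260; 0.2260 0.2656]  H_jac=[0.4977 -0.8674]  S=[0.6771]  K=[0.5783; -0.1741]  nu=[-1.8493]  x^+=[-0.3780, -0.8831]  P^+=[0.9542 0.2941; 0.2941 0.2450]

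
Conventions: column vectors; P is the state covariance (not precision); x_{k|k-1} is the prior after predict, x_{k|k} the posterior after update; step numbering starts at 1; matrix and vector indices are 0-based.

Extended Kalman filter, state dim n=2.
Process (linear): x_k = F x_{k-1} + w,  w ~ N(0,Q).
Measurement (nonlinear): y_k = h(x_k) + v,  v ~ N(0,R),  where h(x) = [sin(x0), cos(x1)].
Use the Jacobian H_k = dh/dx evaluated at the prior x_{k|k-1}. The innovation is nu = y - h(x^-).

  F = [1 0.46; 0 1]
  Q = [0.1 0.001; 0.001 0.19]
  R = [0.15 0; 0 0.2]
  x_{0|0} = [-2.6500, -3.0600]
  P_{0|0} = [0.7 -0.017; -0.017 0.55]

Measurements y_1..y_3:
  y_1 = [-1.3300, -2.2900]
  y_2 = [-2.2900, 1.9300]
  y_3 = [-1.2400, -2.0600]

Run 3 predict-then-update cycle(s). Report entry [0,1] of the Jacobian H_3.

step 1: x^-=[-4.0576, -3.0600]  P^-=[0.9007 0.2370; 0.2370 0.7400]  H_jac=[-0.6090 0.0000; 0.0000 0.0815]  S=[0.4841 -0.0118; -0.0118 0.2049]  K=[-1.1325 0.0293; -0.2914 0.2776]  nu=[-2.1232, -1.2933]  x^+=[-1.6909, -2.8003]  P^+=[0.2789 0.0718; 0.0718 0.6812]
step 2: x^-=[-2.9790, -2.8003]  P^-=[0.5891 0.3861; 0.3861 0.8712]  H_jac=[-0.9868 0.0000; 0.0000 0.3347]  S=[0.7237 -0.1275; -0.1275 0.2976]  K=[-0.7862 0.0974; -0.3827 0.8158]  nu=[-2.1282, 2.8723]  x^+=[-1.0263, 0.3575]  P^+=[0.1195 0.0582; 0.0582 0.4875]
step 3: x^-=[-0.8618, 0.3575]  P^-=[0.3762 0.2834; 0.2834 0.6775]  H_jac=[0.6511 0.0000; 0.0000 -0.3500]  S=[0.3094 -0.0646; -0.0646 0.2830]  K=[0.7542 -0.1784; 0.4425 -0.7369]  nu=[-0.4810, -2.9968]  x^+=[-0.6900, 2.3529]  P^+=[0.1738 0.1019; 0.1019 0.4211]

H_jac[0,1] = 0.0000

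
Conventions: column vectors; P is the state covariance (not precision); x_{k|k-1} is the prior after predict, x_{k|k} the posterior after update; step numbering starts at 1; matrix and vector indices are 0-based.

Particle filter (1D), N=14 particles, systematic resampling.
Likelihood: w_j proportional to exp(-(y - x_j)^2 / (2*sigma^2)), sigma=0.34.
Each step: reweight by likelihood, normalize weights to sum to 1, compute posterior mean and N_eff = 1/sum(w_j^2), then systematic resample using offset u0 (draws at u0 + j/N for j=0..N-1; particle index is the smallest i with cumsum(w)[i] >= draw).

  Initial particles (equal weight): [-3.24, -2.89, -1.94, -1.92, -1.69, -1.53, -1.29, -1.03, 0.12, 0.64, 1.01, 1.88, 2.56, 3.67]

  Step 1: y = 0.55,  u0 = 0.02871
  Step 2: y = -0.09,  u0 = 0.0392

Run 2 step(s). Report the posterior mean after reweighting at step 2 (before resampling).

step 1: w=[0.0000, 0.0000, 0.0000, 0.0000, 0.0000, 0.0000, 0.0000, 0.0000, 0.2475, 0.5317, 0.2205, 0.0003, 0.0000, 0.0000]  mean=0.5932  Neff=2.5471  idx=[8, 8, 8, 8, 9, 9, 9, 9, 9, 9, 9, 10, 10, 10]
step 2: w=[0.2056, 0.2056, 0.2056, 0.2056, 0.0248, 0.0248, 0.0248, 0.0248, 0.0248, 0.0248, 0.0248, 0.0013, 0.0013, 0.0013]  mean=0.2139  Neff=5.7685  idx=[0, 0, 0, 1, 1, 1, 2, 2, 2, 3, 3, 4, 6, 9]

post_mean = 0.2139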